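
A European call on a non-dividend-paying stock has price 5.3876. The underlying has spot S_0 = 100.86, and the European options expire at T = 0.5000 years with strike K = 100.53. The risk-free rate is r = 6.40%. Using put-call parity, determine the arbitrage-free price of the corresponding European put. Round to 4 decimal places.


Put-call parity: C - P = S_0 * exp(-qT) - K * exp(-rT).
S_0 * exp(-qT) = 100.8600 * 1.00000000 = 100.86000000
K * exp(-rT) = 100.5300 * 0.96850658 = 97.36396670
P = C - S*exp(-qT) + K*exp(-rT)
P = 5.3876 - 100.86000000 + 97.36396670 = 1.8916

Answer: Put price = 1.8916


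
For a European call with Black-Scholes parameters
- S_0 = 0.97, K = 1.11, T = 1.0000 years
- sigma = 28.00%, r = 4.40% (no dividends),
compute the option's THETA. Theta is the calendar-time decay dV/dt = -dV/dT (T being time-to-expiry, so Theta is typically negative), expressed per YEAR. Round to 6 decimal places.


d1 = -0.1843543672; d2 = -0.4643543672
phi(d1) = 0.3922202246; exp(-qT) = 1.0000000000; exp(-rT) = 0.9569539575
Theta = -S*exp(-qT)*phi(d1)*sigma/(2*sqrt(T)) - r*K*exp(-rT)*N(d2) + q*S*exp(-qT)*N(d1)
N(d1) = 0.4268677330; N(d2) = 0.3211969391; sqrt(T) = 1.0000000000
Term 1 = -0.9700 * 1.0000000000 * 0.3922202246 * 0.2800 / (2 * 1.0000000000) = -0.0532635065
Term 2 = -0.0440 * 1.1100 * 0.9569539575 * 0.3211969391 = -0.0150119841
Term 3 = 0 (no dividend yield, q = 0)
Theta = -0.0532635065 + (-0.0150119841) + (0.0000000000) = -0.068275

Answer: Theta = -0.068275


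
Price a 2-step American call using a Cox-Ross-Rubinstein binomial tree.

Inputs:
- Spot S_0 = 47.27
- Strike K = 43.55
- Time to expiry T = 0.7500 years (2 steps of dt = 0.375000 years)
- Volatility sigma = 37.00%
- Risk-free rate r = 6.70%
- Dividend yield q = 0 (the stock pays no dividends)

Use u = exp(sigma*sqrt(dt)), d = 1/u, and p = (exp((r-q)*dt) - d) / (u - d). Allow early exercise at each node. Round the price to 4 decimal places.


Answer: Price = V(0,0) = 9.0744

Derivation:
dt = T/N = 0.375000
u = exp(sigma*sqrt(dt)) = 1.254300; d = 1/u = 0.797257
p = (exp((r-q)*dt) - d) / (u - d) = 0.499266
Discount per step: exp(-r*dt) = 0.975188
Stock lattice S(k, i) with i counting down-moves:
  k=0: S(0,0) = 47.2700
  k=1: S(1,0) = 59.2908; S(1,1) = 37.6864
  k=2: S(2,0) = 74.3684; S(2,1) = 47.2700; S(2,2) = 30.0457
Terminal payoffs V(N, i) = max(S_T - K, 0):
  V(2,0) = 30.818424; V(2,1) = 3.720000; V(2,2) = 0.000000
Backward induction: V(k, i) = exp(-r*dt) * [p * V(k+1, i) + (1-p) * V(k+1, i+1)]; then take max(V_cont, immediate exercise) for American.
  V(1,0) = exp(-r*dt) * [p*30.818424 + (1-p)*3.720000] = 16.821332; exercise = 15.740770; V(1,0) = max -> 16.821332
  V(1,1) = exp(-r*dt) * [p*3.720000 + (1-p)*0.000000] = 1.811187; exercise = 0.000000; V(1,1) = max -> 1.811187
  V(0,0) = exp(-r*dt) * [p*16.821332 + (1-p)*1.811187] = 9.074361; exercise = 3.720000; V(0,0) = max -> 9.074361


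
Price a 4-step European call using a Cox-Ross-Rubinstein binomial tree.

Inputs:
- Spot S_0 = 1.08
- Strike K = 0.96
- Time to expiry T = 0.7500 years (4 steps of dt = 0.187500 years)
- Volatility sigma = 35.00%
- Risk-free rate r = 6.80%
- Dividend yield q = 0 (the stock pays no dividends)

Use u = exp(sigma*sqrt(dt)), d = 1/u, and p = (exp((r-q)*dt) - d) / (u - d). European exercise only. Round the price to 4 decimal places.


Answer: Price = V(0,0) = 0.2269

Derivation:
dt = T/N = 0.187500
u = exp(sigma*sqrt(dt)) = 1.163642; d = 1/u = 0.859371
p = (exp((r-q)*dt) - d) / (u - d) = 0.504356
Discount per step: exp(-r*dt) = 0.987331
Stock lattice S(k, i) with i counting down-moves:
  k=0: S(0,0) = 1.0800
  k=1: S(1,0) = 1.2567; S(1,1) = 0.9281
  k=2: S(2,0) = 1.4624; S(2,1) = 1.0800; S(2,2) = 0.7976
  k=3: S(3,0) = 1.7017; S(3,1) = 1.2567; S(3,2) = 0.9281; S(3,3) = 0.6854
  k=4: S(4,0) = 1.9802; S(4,1) = 1.4624; S(4,2) = 1.0800; S(4,3) = 0.7976; S(4,4) = 0.5890
Terminal payoffs V(N, i) = max(S_T - K, 0):
  V(4,0) = 1.020162; V(4,1) = 0.502387; V(4,2) = 0.120000; V(4,3) = 0.000000; V(4,4) = 0.000000
Backward induction: V(k, i) = exp(-r*dt) * [p * V(k+1, i) + (1-p) * V(k+1, i+1)].
  V(3,0) = exp(-r*dt) * [p*1.020162 + (1-p)*0.502387] = 0.753857
  V(3,1) = exp(-r*dt) * [p*0.502387 + (1-p)*0.120000] = 0.308895
  V(3,2) = exp(-r*dt) * [p*0.120000 + (1-p)*0.000000] = 0.059756
  V(3,3) = exp(-r*dt) * [p*0.000000 + (1-p)*0.000000] = 0.000000
  V(2,0) = exp(-r*dt) * [p*0.753857 + (1-p)*0.308895] = 0.526557
  V(2,1) = exp(-r*dt) * [p*0.308895 + (1-p)*0.059756] = 0.183062
  V(2,2) = exp(-r*dt) * [p*0.059756 + (1-p)*0.000000] = 0.029756
  V(1,0) = exp(-r*dt) * [p*0.526557 + (1-p)*0.183062] = 0.351792
  V(1,1) = exp(-r*dt) * [p*0.183062 + (1-p)*0.029756] = 0.105720
  V(0,0) = exp(-r*dt) * [p*0.351792 + (1-p)*0.105720] = 0.226916


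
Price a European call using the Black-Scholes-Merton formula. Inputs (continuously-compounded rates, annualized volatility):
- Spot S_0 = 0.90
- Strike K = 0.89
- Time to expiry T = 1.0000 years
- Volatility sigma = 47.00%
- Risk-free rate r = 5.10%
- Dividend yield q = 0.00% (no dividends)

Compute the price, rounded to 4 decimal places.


d1 = (ln(S/K) + (r - q + 0.5*sigma^2) * T) / (sigma * sqrt(T)) = 0.36728362
d2 = d1 - sigma * sqrt(T) = -0.10271638
exp(-rT) = 0.95027867; exp(-qT) = 1.00000000
C = S_0 * exp(-qT) * N(d1) - K * exp(-rT) * N(d2)
N(d1) = 0.64329626; N(d2) = 0.45909404
C = 0.9000 * 1.00000000 * 0.64329626 - 0.8900 * 0.95027867 * 0.45909404 = 0.1907

Answer: Price = 0.1907


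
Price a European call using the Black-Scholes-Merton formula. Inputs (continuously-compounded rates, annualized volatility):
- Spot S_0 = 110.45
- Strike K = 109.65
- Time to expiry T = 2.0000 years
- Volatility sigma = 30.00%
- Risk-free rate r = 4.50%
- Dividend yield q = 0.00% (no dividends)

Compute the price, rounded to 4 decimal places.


Answer: Price = 23.2696

Derivation:
d1 = (ln(S/K) + (r - q + 0.5*sigma^2) * T) / (sigma * sqrt(T)) = 0.44139834
d2 = d1 - sigma * sqrt(T) = 0.01713427
exp(-rT) = 0.91393119; exp(-qT) = 1.00000000
C = S_0 * exp(-qT) * N(d1) - K * exp(-rT) * N(d2)
N(d1) = 0.67053768; N(d2) = 0.50683525
C = 110.4500 * 1.00000000 * 0.67053768 - 109.6500 * 0.91393119 * 0.50683525 = 23.2696


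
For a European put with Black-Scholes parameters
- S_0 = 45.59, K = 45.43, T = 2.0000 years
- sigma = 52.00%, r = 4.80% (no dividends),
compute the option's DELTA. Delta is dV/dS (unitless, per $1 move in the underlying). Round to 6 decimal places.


Answer: Delta = -0.307475

Derivation:
d1 = 0.5030190580; d2 = -0.2323719944
phi(d1) = 0.3515326728; exp(-qT) = 1.0000000000; exp(-rT) = 0.9084640161
N(-d1) = 0.3074754365
Delta = -exp(-qT) * N(-d1) = -1.0000000000 * 0.3074754365 = -0.307475


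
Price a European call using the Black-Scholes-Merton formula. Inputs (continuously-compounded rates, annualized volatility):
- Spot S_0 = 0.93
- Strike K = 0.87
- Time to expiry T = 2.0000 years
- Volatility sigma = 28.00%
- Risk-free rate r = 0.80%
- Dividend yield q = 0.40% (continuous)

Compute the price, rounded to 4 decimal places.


d1 = (ln(S/K) + (r - q + 0.5*sigma^2) * T) / (sigma * sqrt(T)) = 0.38661410
d2 = d1 - sigma * sqrt(T) = -0.00936569
exp(-rT) = 0.98412732; exp(-qT) = 0.99203191
C = S_0 * exp(-qT) * N(d1) - K * exp(-rT) * N(d2)
N(d1) = 0.65047904; N(d2) = 0.49626368
C = 0.9300 * 0.99203191 * 0.65047904 - 0.8700 * 0.98412732 * 0.49626368 = 0.1752

Answer: Price = 0.1752


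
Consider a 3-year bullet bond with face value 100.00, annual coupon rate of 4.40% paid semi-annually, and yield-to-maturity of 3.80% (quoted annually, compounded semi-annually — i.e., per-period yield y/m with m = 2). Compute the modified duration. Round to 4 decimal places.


Coupon per period c = face * coupon_rate / m = 2.200000
Periods per year m = 2; per-period yield y/m = 0.019000
Number of cashflows N = 6
Cashflows (t years, CF_t, discount factor 1/(1+y/m)^(m*t), PV):
  t = 0.5000: CF_t = 2.200000, DF = 0.981354, PV = 2.158979
  t = 1.0000: CF_t = 2.200000, DF = 0.963056, PV = 2.118724
  t = 1.5000: CF_t = 2.200000, DF = 0.945099, PV = 2.079218
  t = 2.0000: CF_t = 2.200000, DF = 0.927477, PV = 2.040450
  t = 2.5000: CF_t = 2.200000, DF = 0.910184, PV = 2.002404
  t = 3.0000: CF_t = 102.200000, DF = 0.893213, PV = 91.286339
Price P = sum_t PV_t = 101.686115
First compute Macaulay numerator sum_t t * PV_t:
  t * PV_t at t = 0.5000: 1.079490
  t * PV_t at t = 1.0000: 2.118724
  t * PV_t at t = 1.5000: 3.118828
  t * PV_t at t = 2.0000: 4.080900
  t * PV_t at t = 2.5000: 5.006011
  t * PV_t at t = 3.0000: 273.859018
Macaulay duration D = 289.262970 / 101.686115 = 2.844665
Modified duration = D / (1 + y/m) = 2.844665 / (1 + 0.019000) = 2.791624

Answer: Modified duration = 2.7916


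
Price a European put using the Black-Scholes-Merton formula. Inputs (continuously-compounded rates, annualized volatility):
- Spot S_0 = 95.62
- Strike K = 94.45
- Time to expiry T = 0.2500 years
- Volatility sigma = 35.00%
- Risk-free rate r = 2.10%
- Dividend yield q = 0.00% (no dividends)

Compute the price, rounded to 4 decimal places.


Answer: Price = 5.8100

Derivation:
d1 = (ln(S/K) + (r - q + 0.5*sigma^2) * T) / (sigma * sqrt(T)) = 0.18785091
d2 = d1 - sigma * sqrt(T) = 0.01285091
exp(-rT) = 0.99476376; exp(-qT) = 1.00000000
P = K * exp(-rT) * N(-d2) - S_0 * exp(-qT) * N(-d1)
N(-d1) = 0.42549676; N(-d2) = 0.49487337
P = 94.4500 * 0.99476376 * 0.49487337 - 95.6200 * 1.00000000 * 0.42549676 = 5.8100


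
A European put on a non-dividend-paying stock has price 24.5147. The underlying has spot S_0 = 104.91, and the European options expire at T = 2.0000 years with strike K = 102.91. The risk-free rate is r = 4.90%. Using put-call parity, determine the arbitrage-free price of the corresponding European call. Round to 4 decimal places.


Put-call parity: C - P = S_0 * exp(-qT) - K * exp(-rT).
S_0 * exp(-qT) = 104.9100 * 1.00000000 = 104.91000000
K * exp(-rT) = 102.9100 * 0.90664890 = 93.30323869
C = P + S*exp(-qT) - K*exp(-rT)
C = 24.5147 + 104.91000000 - 93.30323869 = 36.1215

Answer: Call price = 36.1215


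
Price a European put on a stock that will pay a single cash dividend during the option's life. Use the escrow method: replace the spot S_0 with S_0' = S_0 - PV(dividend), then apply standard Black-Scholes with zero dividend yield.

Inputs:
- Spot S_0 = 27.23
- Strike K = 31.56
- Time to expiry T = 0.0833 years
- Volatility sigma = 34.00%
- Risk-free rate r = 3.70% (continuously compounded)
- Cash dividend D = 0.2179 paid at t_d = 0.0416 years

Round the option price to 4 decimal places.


PV(D) = D * exp(-r * t_d) = 0.2179 * 0.99846198 = 0.21756487
S_0' = S_0 - PV(D) = 27.2300 - 0.21756487 = 27.01243513
d1 = (ln(S_0'/K) + (r + sigma^2/2)*T) / (sigma*sqrt(T)) = -1.50511021
d2 = d1 - sigma*sqrt(T) = -1.60324013
exp(-rT) = 0.99692264
N(-d1) = 0.93385213; N(-d2) = 0.94555918
P = K * exp(-rT) * N(-d2) - S_0' * N(-d1) = 31.5600 * 0.99692264 * 0.94555918 - 27.01243513 * 0.93385213 = 4.5244

Answer: Price = 4.5244


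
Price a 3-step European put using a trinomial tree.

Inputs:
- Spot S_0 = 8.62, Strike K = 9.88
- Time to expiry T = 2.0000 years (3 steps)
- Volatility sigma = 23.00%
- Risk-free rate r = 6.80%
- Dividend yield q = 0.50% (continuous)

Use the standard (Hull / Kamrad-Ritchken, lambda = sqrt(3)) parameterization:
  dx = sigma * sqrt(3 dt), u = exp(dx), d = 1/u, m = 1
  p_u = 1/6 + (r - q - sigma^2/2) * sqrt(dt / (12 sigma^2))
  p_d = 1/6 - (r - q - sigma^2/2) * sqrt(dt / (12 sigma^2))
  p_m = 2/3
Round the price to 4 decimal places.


Answer: Price = V(0,0) = 1.1932

Derivation:
dt = T/N = 0.666667; dx = sigma*sqrt(3*dt) = 0.325269
u = exp(dx) = 1.384403; d = 1/u = 0.722333
p_u = 0.204123, p_m = 0.666667, p_d = 0.129211
Discount per step: exp(-r*dt) = 0.955679
Stock lattice S(k, j) with j the centered position index:
  k=0: S(0,+0) = 8.6200
  k=1: S(1,-1) = 6.2265; S(1,+0) = 8.6200; S(1,+1) = 11.9336
  k=2: S(2,-2) = 4.4976; S(2,-1) = 6.2265; S(2,+0) = 8.6200; S(2,+1) = 11.9336; S(2,+2) = 16.5209
  k=3: S(3,-3) = 3.2488; S(3,-2) = 4.4976; S(3,-1) = 6.2265; S(3,+0) = 8.6200; S(3,+1) = 11.9336; S(3,+2) = 16.5209; S(3,+3) = 22.8715
Terminal payoffs V(N, j) = max(K - S_T, 0):
  V(3,-3) = 6.631226; V(3,-2) = 5.382387; V(3,-1) = 3.653490; V(3,+0) = 1.260000; V(3,+1) = 0.000000; V(3,+2) = 0.000000; V(3,+3) = 0.000000
Backward induction: V(k, j) = exp(-r*dt) * [p_u * V(k+1, j+1) + p_m * V(k+1, j) + p_d * V(k+1, j-1)]
  V(2,-2) = exp(-r*dt) * [p_u*3.653490 + p_m*5.382387 + p_d*6.631226] = 4.960779
  V(2,-1) = exp(-r*dt) * [p_u*1.260000 + p_m*3.653490 + p_d*5.382387] = 3.238142
  V(2,+0) = exp(-r*dt) * [p_u*0.000000 + p_m*1.260000 + p_d*3.653490] = 1.253917
  V(2,+1) = exp(-r*dt) * [p_u*0.000000 + p_m*0.000000 + p_d*1.260000] = 0.155590
  V(2,+2) = exp(-r*dt) * [p_u*0.000000 + p_m*0.000000 + p_d*0.000000] = 0.000000
  V(1,-1) = exp(-r*dt) * [p_u*1.253917 + p_m*3.238142 + p_d*4.960779] = 2.920267
  V(1,+0) = exp(-r*dt) * [p_u*0.155590 + p_m*1.253917 + p_d*3.238142] = 1.229104
  V(1,+1) = exp(-r*dt) * [p_u*0.000000 + p_m*0.155590 + p_d*1.253917] = 0.253967
  V(0,+0) = exp(-r*dt) * [p_u*0.253967 + p_m*1.229104 + p_d*2.920267] = 1.193234


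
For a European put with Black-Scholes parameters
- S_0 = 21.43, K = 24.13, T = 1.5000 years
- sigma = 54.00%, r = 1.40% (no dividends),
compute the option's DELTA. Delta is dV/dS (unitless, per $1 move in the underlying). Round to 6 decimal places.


d1 = 0.1830100424; d2 = -0.4783521882
phi(d1) = 0.3923170869; exp(-qT) = 1.0000000000; exp(-rT) = 0.9792189646
N(-d1) = 0.4273950695
Delta = -exp(-qT) * N(-d1) = -1.0000000000 * 0.4273950695 = -0.427395

Answer: Delta = -0.427395


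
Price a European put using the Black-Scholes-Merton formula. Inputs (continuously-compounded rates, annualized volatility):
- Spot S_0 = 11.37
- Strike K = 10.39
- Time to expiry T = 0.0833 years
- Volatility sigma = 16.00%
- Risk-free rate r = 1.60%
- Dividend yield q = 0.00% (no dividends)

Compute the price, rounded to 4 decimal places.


d1 = (ln(S/K) + (r - q + 0.5*sigma^2) * T) / (sigma * sqrt(T)) = 2.00381077
d2 = d1 - sigma * sqrt(T) = 1.95763199
exp(-rT) = 0.99866809; exp(-qT) = 1.00000000
P = K * exp(-rT) * N(-d2) - S_0 * exp(-qT) * N(-d1)
N(-d1) = 0.02254517; N(-d2) = 0.02513661
P = 10.3900 * 0.99866809 * 0.02513661 - 11.3700 * 1.00000000 * 0.02254517 = 0.0045

Answer: Price = 0.0045


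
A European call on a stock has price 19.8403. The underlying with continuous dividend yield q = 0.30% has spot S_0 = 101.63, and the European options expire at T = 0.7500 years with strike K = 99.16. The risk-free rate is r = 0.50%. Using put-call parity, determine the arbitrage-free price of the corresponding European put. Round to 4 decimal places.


Put-call parity: C - P = S_0 * exp(-qT) - K * exp(-rT).
S_0 * exp(-qT) = 101.6300 * 0.99775253 = 101.40158956
K * exp(-rT) = 99.1600 * 0.99625702 = 98.78884635
P = C - S*exp(-qT) + K*exp(-rT)
P = 19.8403 - 101.40158956 + 98.78884635 = 17.2276

Answer: Put price = 17.2276


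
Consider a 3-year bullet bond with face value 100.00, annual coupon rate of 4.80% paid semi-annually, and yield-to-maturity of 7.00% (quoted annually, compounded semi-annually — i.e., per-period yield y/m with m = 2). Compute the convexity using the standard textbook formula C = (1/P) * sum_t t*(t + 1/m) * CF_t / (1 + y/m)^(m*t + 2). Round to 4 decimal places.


Answer: Convexity = 9.0368

Derivation:
Coupon per period c = face * coupon_rate / m = 2.400000
Periods per year m = 2; per-period yield y/m = 0.035000
Number of cashflows N = 6
Cashflows (t years, CF_t, discount factor 1/(1+y/m)^(m*t), PV):
  t = 0.5000: CF_t = 2.400000, DF = 0.966184, PV = 2.318841
  t = 1.0000: CF_t = 2.400000, DF = 0.933511, PV = 2.240426
  t = 1.5000: CF_t = 2.400000, DF = 0.901943, PV = 2.164662
  t = 2.0000: CF_t = 2.400000, DF = 0.871442, PV = 2.091461
  t = 2.5000: CF_t = 2.400000, DF = 0.841973, PV = 2.020736
  t = 3.0000: CF_t = 102.400000, DF = 0.813501, PV = 83.302466
Price P = sum_t PV_t = 94.138592
Convexity numerator sum_t t*(t + 1/m) * CF_t / (1+y/m)^(m*t + 2):
  t = 0.5000: term = 1.082331
  t = 1.0000: term = 3.137192
  t = 1.5000: term = 6.062207
  t = 2.0000: term = 9.762008
  t = 2.5000: term = 14.147837
  t = 3.0000: term = 816.519305
Convexity = (1/P) * sum = 850.710880 / 94.138592 = 9.036792


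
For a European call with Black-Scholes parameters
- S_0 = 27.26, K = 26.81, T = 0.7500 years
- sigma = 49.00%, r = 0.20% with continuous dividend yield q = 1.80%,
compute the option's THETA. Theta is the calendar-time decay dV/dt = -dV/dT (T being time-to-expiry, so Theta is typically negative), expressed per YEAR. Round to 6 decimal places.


Answer: Theta = -2.698438

Derivation:
d1 = 0.2231234308; d2 = -0.2012290171
phi(d1) = 0.3891343719; exp(-qT) = 0.9865907163; exp(-rT) = 0.9985011244
Theta = -S*exp(-qT)*phi(d1)*sigma/(2*sqrt(T)) - r*K*exp(-rT)*N(d2) + q*S*exp(-qT)*N(d1)
N(d1) = 0.5882802786; N(d2) = 0.4202597516; sqrt(T) = 0.8660254038
Term 1 = -27.2600 * 0.9865907163 * 0.3891343719 * 0.4900 / (2 * 0.8660254038) = -2.9607239853
Term 2 = -0.0020 * 26.8100 * 0.9985011244 * 0.4202597516 = -0.0225005517
Term 3 = 0.0180 * 27.2600 * 0.9865907163 * 0.5882802786 = 0.2847866786
Theta = -2.9607239853 + (-0.0225005517) + (0.2847866786) = -2.698438


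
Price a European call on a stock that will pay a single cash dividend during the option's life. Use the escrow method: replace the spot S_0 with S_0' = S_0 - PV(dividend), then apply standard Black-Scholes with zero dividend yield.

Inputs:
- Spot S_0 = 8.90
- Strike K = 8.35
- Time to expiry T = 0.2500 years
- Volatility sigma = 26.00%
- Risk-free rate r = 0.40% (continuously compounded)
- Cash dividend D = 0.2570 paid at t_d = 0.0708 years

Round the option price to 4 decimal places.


Answer: Price = 0.6071

Derivation:
PV(D) = D * exp(-r * t_d) = 0.2570 * 0.99971684 = 0.25692723
S_0' = S_0 - PV(D) = 8.9000 - 0.25692723 = 8.64307277
d1 = (ln(S_0'/K) + (r + sigma^2/2)*T) / (sigma*sqrt(T)) = 0.33805097
d2 = d1 - sigma*sqrt(T) = 0.20805097
exp(-rT) = 0.99900050
N(d1) = 0.63233761; N(d2) = 0.58240541
C = S_0' * N(d1) - K * exp(-rT) * N(d2) = 8.64307277 * 0.63233761 - 8.3500 * 0.99900050 * 0.58240541 = 0.6071


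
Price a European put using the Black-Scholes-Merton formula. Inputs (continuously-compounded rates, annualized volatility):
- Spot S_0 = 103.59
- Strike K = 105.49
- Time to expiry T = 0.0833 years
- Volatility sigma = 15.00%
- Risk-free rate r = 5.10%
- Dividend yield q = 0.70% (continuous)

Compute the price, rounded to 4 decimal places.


Answer: Price = 2.6578

Derivation:
d1 = (ln(S/K) + (r - q + 0.5*sigma^2) * T) / (sigma * sqrt(T)) = -0.31351856
d2 = d1 - sigma * sqrt(T) = -0.35681117
exp(-rT) = 0.99576071; exp(-qT) = 0.99941707
P = K * exp(-rT) * N(-d2) - S_0 * exp(-qT) * N(-d1)
N(-d1) = 0.62305664; N(-d2) = 0.63938341
P = 105.4900 * 0.99576071 * 0.63938341 - 103.5900 * 0.99941707 * 0.62305664 = 2.6578


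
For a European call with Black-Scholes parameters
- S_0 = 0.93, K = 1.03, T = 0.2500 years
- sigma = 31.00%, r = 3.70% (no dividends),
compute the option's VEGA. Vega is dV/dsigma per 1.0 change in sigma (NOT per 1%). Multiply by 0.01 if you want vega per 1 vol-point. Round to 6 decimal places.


Answer: Vega = 0.161904

Derivation:
d1 = -0.5217225489; d2 = -0.6767225489
phi(d1) = 0.3481799824; exp(-qT) = 1.0000000000; exp(-rT) = 0.9907926496
Vega = S * exp(-qT) * phi(d1) * sqrt(T) = 0.9300 * 1.0000000000 * 0.3481799824 * 0.5000000000 = 0.161904


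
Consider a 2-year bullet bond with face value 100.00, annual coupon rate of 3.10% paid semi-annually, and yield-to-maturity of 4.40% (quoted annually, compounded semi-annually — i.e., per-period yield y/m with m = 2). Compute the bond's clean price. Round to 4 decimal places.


Answer: Price = 97.5369

Derivation:
Coupon per period c = face * coupon_rate / m = 1.550000
Periods per year m = 2; per-period yield y/m = 0.022000
Number of cashflows N = 4
Cashflows (t years, CF_t, discount factor 1/(1+y/m)^(m*t), PV):
  t = 0.5000: CF_t = 1.550000, DF = 0.978474, PV = 1.516634
  t = 1.0000: CF_t = 1.550000, DF = 0.957411, PV = 1.483986
  t = 1.5000: CF_t = 1.550000, DF = 0.936801, PV = 1.452041
  t = 2.0000: CF_t = 101.550000, DF = 0.916635, PV = 93.084280
Price P = sum_t PV_t = 97.536942


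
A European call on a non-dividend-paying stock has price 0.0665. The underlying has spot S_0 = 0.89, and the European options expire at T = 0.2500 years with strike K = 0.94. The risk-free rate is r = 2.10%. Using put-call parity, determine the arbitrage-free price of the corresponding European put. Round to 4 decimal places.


Answer: Put price = 0.1116

Derivation:
Put-call parity: C - P = S_0 * exp(-qT) - K * exp(-rT).
S_0 * exp(-qT) = 0.8900 * 1.00000000 = 0.89000000
K * exp(-rT) = 0.9400 * 0.99476376 = 0.93507793
P = C - S*exp(-qT) + K*exp(-rT)
P = 0.0665 - 0.89000000 + 0.93507793 = 0.1116


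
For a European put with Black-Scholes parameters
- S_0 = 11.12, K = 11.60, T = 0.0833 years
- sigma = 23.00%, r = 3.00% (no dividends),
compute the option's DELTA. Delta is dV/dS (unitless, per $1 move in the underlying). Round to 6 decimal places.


d1 = -0.5657787347; d2 = -0.6321607353
phi(d1) = 0.3399382412; exp(-qT) = 1.0000000000; exp(-rT) = 0.9975041199
N(-d1) = 0.7142278979
Delta = -exp(-qT) * N(-d1) = -1.0000000000 * 0.7142278979 = -0.714228

Answer: Delta = -0.714228


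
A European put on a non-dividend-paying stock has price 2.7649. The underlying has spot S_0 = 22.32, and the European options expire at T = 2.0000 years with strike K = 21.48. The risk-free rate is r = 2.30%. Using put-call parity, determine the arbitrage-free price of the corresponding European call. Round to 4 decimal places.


Answer: Call price = 4.5706

Derivation:
Put-call parity: C - P = S_0 * exp(-qT) - K * exp(-rT).
S_0 * exp(-qT) = 22.3200 * 1.00000000 = 22.32000000
K * exp(-rT) = 21.4800 * 0.95504196 = 20.51430135
C = P + S*exp(-qT) - K*exp(-rT)
C = 2.7649 + 22.32000000 - 20.51430135 = 4.5706


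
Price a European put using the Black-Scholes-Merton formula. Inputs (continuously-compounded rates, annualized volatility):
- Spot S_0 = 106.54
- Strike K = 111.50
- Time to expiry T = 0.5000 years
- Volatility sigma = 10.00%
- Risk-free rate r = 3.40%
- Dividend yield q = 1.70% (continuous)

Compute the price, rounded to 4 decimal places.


Answer: Price = 5.4329

Derivation:
d1 = (ln(S/K) + (r - q + 0.5*sigma^2) * T) / (sigma * sqrt(T)) = -0.48796151
d2 = d1 - sigma * sqrt(T) = -0.55867219
exp(-rT) = 0.98314368; exp(-qT) = 0.99153602
P = K * exp(-rT) * N(-d2) - S_0 * exp(-qT) * N(-d1)
N(-d1) = 0.68721145; N(-d2) = 0.71180727
P = 111.5000 * 0.98314368 * 0.71180727 - 106.5400 * 0.99153602 * 0.68721145 = 5.4329


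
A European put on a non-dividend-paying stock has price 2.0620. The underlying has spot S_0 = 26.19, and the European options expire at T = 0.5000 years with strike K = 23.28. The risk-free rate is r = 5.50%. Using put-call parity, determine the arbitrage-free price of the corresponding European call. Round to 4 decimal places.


Answer: Call price = 5.6035

Derivation:
Put-call parity: C - P = S_0 * exp(-qT) - K * exp(-rT).
S_0 * exp(-qT) = 26.1900 * 1.00000000 = 26.19000000
K * exp(-rT) = 23.2800 * 0.97287468 = 22.64852261
C = P + S*exp(-qT) - K*exp(-rT)
C = 2.0620 + 26.19000000 - 22.64852261 = 5.6035


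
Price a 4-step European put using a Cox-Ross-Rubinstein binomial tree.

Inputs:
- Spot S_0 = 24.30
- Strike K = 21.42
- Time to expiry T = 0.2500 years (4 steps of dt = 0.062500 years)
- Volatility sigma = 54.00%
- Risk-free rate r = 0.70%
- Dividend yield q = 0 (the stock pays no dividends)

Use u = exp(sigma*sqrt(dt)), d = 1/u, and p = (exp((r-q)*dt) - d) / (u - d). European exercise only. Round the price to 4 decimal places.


dt = T/N = 0.062500
u = exp(sigma*sqrt(dt)) = 1.144537; d = 1/u = 0.873716
p = (exp((r-q)*dt) - d) / (u - d) = 0.467917
Discount per step: exp(-r*dt) = 0.999563
Stock lattice S(k, i) with i counting down-moves:
  k=0: S(0,0) = 24.3000
  k=1: S(1,0) = 27.8122; S(1,1) = 21.2313
  k=2: S(2,0) = 31.8321; S(2,1) = 24.3000; S(2,2) = 18.5501
  k=3: S(3,0) = 36.4331; S(3,1) = 27.8122; S(3,2) = 21.2313; S(3,3) = 16.2075
  k=4: S(4,0) = 41.6990; S(4,1) = 31.8321; S(4,2) = 24.3000; S(4,3) = 18.5501; S(4,4) = 14.1608
Terminal payoffs V(N, i) = max(K - S_T, 0):
  V(4,0) = 0.000000; V(4,1) = 0.000000; V(4,2) = 0.000000; V(4,3) = 2.869878; V(4,4) = 7.259217
Backward induction: V(k, i) = exp(-r*dt) * [p * V(k+1, i) + (1-p) * V(k+1, i+1)].
  V(3,0) = exp(-r*dt) * [p*0.000000 + (1-p)*0.000000] = 0.000000
  V(3,1) = exp(-r*dt) * [p*0.000000 + (1-p)*0.000000] = 0.000000
  V(3,2) = exp(-r*dt) * [p*0.000000 + (1-p)*2.869878] = 1.526346
  V(3,3) = exp(-r*dt) * [p*2.869878 + (1-p)*7.259217] = 5.203094
  V(2,0) = exp(-r*dt) * [p*0.000000 + (1-p)*0.000000] = 0.000000
  V(2,1) = exp(-r*dt) * [p*0.000000 + (1-p)*1.526346] = 0.811787
  V(2,2) = exp(-r*dt) * [p*1.526346 + (1-p)*5.203094] = 3.481158
  V(1,0) = exp(-r*dt) * [p*0.000000 + (1-p)*0.811787] = 0.431749
  V(1,1) = exp(-r*dt) * [p*0.811787 + (1-p)*3.481158] = 2.231138
  V(0,0) = exp(-r*dt) * [p*0.431749 + (1-p)*2.231138] = 1.388566

Answer: Price = V(0,0) = 1.3886


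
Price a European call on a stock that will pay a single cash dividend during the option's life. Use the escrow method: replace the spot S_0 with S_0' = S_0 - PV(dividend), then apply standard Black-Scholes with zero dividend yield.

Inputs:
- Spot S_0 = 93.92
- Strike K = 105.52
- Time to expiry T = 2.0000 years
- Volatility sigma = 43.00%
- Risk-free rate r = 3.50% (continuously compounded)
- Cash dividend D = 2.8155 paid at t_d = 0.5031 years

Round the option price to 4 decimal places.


Answer: Price = 19.1984

Derivation:
PV(D) = D * exp(-r * t_d) = 2.8155 * 0.98254562 = 2.76635720
S_0' = S_0 - PV(D) = 93.9200 - 2.76635720 = 91.15364280
d1 = (ln(S_0'/K) + (r + sigma^2/2)*T) / (sigma*sqrt(T)) = 0.17849670
d2 = d1 - sigma*sqrt(T) = -0.42961513
exp(-rT) = 0.93239382
N(d1) = 0.57083354; N(d2) = 0.33373781
C = S_0' * N(d1) - K * exp(-rT) * N(d2) = 91.15364280 * 0.57083354 - 105.5200 * 0.93239382 * 0.33373781 = 19.1984


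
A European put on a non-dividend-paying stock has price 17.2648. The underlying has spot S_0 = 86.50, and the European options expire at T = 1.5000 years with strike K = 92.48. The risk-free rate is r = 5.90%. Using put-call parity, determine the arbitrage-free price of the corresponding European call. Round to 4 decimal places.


Answer: Call price = 19.1176

Derivation:
Put-call parity: C - P = S_0 * exp(-qT) - K * exp(-rT).
S_0 * exp(-qT) = 86.5000 * 1.00000000 = 86.50000000
K * exp(-rT) = 92.4800 * 0.91530311 = 84.64723168
C = P + S*exp(-qT) - K*exp(-rT)
C = 17.2648 + 86.50000000 - 84.64723168 = 19.1176


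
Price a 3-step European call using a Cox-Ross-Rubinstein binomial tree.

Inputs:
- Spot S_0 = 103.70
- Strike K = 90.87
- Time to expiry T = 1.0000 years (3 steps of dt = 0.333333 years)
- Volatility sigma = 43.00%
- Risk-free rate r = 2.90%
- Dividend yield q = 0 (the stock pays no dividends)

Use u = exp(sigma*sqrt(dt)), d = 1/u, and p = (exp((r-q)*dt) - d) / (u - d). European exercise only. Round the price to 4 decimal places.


Answer: Price = V(0,0) = 25.7904

Derivation:
dt = T/N = 0.333333
u = exp(sigma*sqrt(dt)) = 1.281794; d = 1/u = 0.780157
p = (exp((r-q)*dt) - d) / (u - d) = 0.457615
Discount per step: exp(-r*dt) = 0.990380
Stock lattice S(k, i) with i counting down-moves:
  k=0: S(0,0) = 103.7000
  k=1: S(1,0) = 132.9220; S(1,1) = 80.9022
  k=2: S(2,0) = 170.3787; S(2,1) = 103.7000; S(2,2) = 63.1164
  k=3: S(3,0) = 218.3903; S(3,1) = 132.9220; S(3,2) = 80.9022; S(3,3) = 49.2407
Terminal payoffs V(N, i) = max(S_T - K, 0):
  V(3,0) = 127.520329; V(3,1) = 42.052032; V(3,2) = 0.000000; V(3,3) = 0.000000
Backward induction: V(k, i) = exp(-r*dt) * [p * V(k+1, i) + (1-p) * V(k+1, i+1)].
  V(2,0) = exp(-r*dt) * [p*127.520329 + (1-p)*42.052032] = 80.382834
  V(2,1) = exp(-r*dt) * [p*42.052032 + (1-p)*0.000000] = 19.058529
  V(2,2) = exp(-r*dt) * [p*0.000000 + (1-p)*0.000000] = 0.000000
  V(1,0) = exp(-r*dt) * [p*80.382834 + (1-p)*19.058529] = 46.668158
  V(1,1) = exp(-r*dt) * [p*19.058529 + (1-p)*0.000000] = 8.637574
  V(0,0) = exp(-r*dt) * [p*46.668158 + (1-p)*8.637574] = 25.790436


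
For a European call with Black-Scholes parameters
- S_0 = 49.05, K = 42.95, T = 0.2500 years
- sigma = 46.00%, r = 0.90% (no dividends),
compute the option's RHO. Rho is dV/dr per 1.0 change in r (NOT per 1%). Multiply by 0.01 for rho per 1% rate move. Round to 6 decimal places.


Answer: Rho = 7.302276

Derivation:
d1 = 0.7021892938; d2 = 0.4721892938
phi(d1) = 0.3117750218; exp(-qT) = 1.0000000000; exp(-rT) = 0.9977525294
N(d2) = 0.6816041596
Rho = K*T*exp(-rT)*N(d2) = 42.9500 * 0.2500 * 0.9977525294 * 0.6816041596 = 7.302276


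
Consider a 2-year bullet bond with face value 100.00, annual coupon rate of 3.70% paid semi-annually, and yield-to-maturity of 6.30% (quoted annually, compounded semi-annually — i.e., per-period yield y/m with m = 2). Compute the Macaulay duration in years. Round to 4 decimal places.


Answer: Macaulay duration = 1.9446 years

Derivation:
Coupon per period c = face * coupon_rate / m = 1.850000
Periods per year m = 2; per-period yield y/m = 0.031500
Number of cashflows N = 4
Cashflows (t years, CF_t, discount factor 1/(1+y/m)^(m*t), PV):
  t = 0.5000: CF_t = 1.850000, DF = 0.969462, PV = 1.793505
  t = 1.0000: CF_t = 1.850000, DF = 0.939856, PV = 1.738734
  t = 1.5000: CF_t = 1.850000, DF = 0.911155, PV = 1.685637
  t = 2.0000: CF_t = 101.850000, DF = 0.883330, PV = 89.967179
Price P = sum_t PV_t = 95.185055
Macaulay numerator sum_t t * PV_t:
  t * PV_t at t = 0.5000: 0.896752
  t * PV_t at t = 1.0000: 1.738734
  t * PV_t at t = 1.5000: 2.528455
  t * PV_t at t = 2.0000: 179.934358
Macaulay duration D = (sum_t t * PV_t) / P = 185.098301 / 95.185055 = 1.944615


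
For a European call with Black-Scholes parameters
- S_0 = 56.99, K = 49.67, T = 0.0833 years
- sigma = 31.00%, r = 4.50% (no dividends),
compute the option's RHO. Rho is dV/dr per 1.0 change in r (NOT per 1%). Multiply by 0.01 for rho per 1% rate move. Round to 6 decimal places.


Answer: Rho = 3.864181

Derivation:
d1 = 1.6231529024; d2 = 1.5336815103
phi(d1) = 0.1068583444; exp(-qT) = 1.0000000000; exp(-rT) = 0.9962585169
N(d2) = 0.9374459877
Rho = K*T*exp(-rT)*N(d2) = 49.6700 * 0.0833 * 0.9962585169 * 0.9374459877 = 3.864181


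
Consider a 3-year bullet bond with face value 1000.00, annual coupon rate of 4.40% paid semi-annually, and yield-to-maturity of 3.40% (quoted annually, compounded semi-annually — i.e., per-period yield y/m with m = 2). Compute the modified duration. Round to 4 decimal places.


Coupon per period c = face * coupon_rate / m = 22.000000
Periods per year m = 2; per-period yield y/m = 0.017000
Number of cashflows N = 6
Cashflows (t years, CF_t, discount factor 1/(1+y/m)^(m*t), PV):
  t = 0.5000: CF_t = 22.000000, DF = 0.983284, PV = 21.632252
  t = 1.0000: CF_t = 22.000000, DF = 0.966848, PV = 21.270651
  t = 1.5000: CF_t = 22.000000, DF = 0.950686, PV = 20.915094
  t = 2.0000: CF_t = 22.000000, DF = 0.934795, PV = 20.565481
  t = 2.5000: CF_t = 22.000000, DF = 0.919169, PV = 20.221712
  t = 3.0000: CF_t = 1022.000000, DF = 0.903804, PV = 923.687738
Price P = sum_t PV_t = 1028.292927
First compute Macaulay numerator sum_t t * PV_t:
  t * PV_t at t = 0.5000: 10.816126
  t * PV_t at t = 1.0000: 21.270651
  t * PV_t at t = 1.5000: 31.372641
  t * PV_t at t = 2.0000: 41.130962
  t * PV_t at t = 2.5000: 50.554279
  t * PV_t at t = 3.0000: 2771.063213
Macaulay duration D = 2926.207872 / 1028.292927 = 2.845695
Modified duration = D / (1 + y/m) = 2.845695 / (1 + 0.017000) = 2.798127

Answer: Modified duration = 2.7981


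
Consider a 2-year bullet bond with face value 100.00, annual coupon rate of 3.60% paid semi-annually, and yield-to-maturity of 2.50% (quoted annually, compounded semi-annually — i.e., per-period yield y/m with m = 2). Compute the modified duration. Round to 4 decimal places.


Answer: Modified duration = 1.9242

Derivation:
Coupon per period c = face * coupon_rate / m = 1.800000
Periods per year m = 2; per-period yield y/m = 0.012500
Number of cashflows N = 4
Cashflows (t years, CF_t, discount factor 1/(1+y/m)^(m*t), PV):
  t = 0.5000: CF_t = 1.800000, DF = 0.987654, PV = 1.777778
  t = 1.0000: CF_t = 1.800000, DF = 0.975461, PV = 1.755830
  t = 1.5000: CF_t = 1.800000, DF = 0.963418, PV = 1.734153
  t = 2.0000: CF_t = 101.800000, DF = 0.951524, PV = 96.865171
Price P = sum_t PV_t = 102.132932
First compute Macaulay numerator sum_t t * PV_t:
  t * PV_t at t = 0.5000: 0.888889
  t * PV_t at t = 1.0000: 1.755830
  t * PV_t at t = 1.5000: 2.601229
  t * PV_t at t = 2.0000: 193.730342
Macaulay duration D = 198.976291 / 102.132932 = 1.948209
Modified duration = D / (1 + y/m) = 1.948209 / (1 + 0.012500) = 1.924157


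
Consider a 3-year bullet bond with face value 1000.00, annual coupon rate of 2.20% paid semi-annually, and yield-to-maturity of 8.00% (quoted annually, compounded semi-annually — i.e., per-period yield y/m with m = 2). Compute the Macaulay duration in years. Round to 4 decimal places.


Coupon per period c = face * coupon_rate / m = 11.000000
Periods per year m = 2; per-period yield y/m = 0.040000
Number of cashflows N = 6
Cashflows (t years, CF_t, discount factor 1/(1+y/m)^(m*t), PV):
  t = 0.5000: CF_t = 11.000000, DF = 0.961538, PV = 10.576923
  t = 1.0000: CF_t = 11.000000, DF = 0.924556, PV = 10.170118
  t = 1.5000: CF_t = 11.000000, DF = 0.888996, PV = 9.778960
  t = 2.0000: CF_t = 11.000000, DF = 0.854804, PV = 9.402846
  t = 2.5000: CF_t = 11.000000, DF = 0.821927, PV = 9.041198
  t = 3.0000: CF_t = 1011.000000, DF = 0.790315, PV = 799.007986
Price P = sum_t PV_t = 847.978031
Macaulay numerator sum_t t * PV_t:
  t * PV_t at t = 0.5000: 5.288462
  t * PV_t at t = 1.0000: 10.170118
  t * PV_t at t = 1.5000: 14.668440
  t * PV_t at t = 2.0000: 18.805692
  t * PV_t at t = 2.5000: 22.602995
  t * PV_t at t = 3.0000: 2397.023957
Macaulay duration D = (sum_t t * PV_t) / P = 2468.559664 / 847.978031 = 2.911113

Answer: Macaulay duration = 2.9111 years


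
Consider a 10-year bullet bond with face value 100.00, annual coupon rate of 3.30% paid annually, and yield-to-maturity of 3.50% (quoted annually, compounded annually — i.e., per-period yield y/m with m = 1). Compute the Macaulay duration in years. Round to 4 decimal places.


Answer: Macaulay duration = 8.6650 years

Derivation:
Coupon per period c = face * coupon_rate / m = 3.300000
Periods per year m = 1; per-period yield y/m = 0.035000
Number of cashflows N = 10
Cashflows (t years, CF_t, discount factor 1/(1+y/m)^(m*t), PV):
  t = 1.0000: CF_t = 3.300000, DF = 0.966184, PV = 3.188406
  t = 2.0000: CF_t = 3.300000, DF = 0.933511, PV = 3.080585
  t = 3.0000: CF_t = 3.300000, DF = 0.901943, PV = 2.976411
  t = 4.0000: CF_t = 3.300000, DF = 0.871442, PV = 2.875759
  t = 5.0000: CF_t = 3.300000, DF = 0.841973, PV = 2.778511
  t = 6.0000: CF_t = 3.300000, DF = 0.813501, PV = 2.684552
  t = 7.0000: CF_t = 3.300000, DF = 0.785991, PV = 2.593770
  t = 8.0000: CF_t = 3.300000, DF = 0.759412, PV = 2.506058
  t = 9.0000: CF_t = 3.300000, DF = 0.733731, PV = 2.421312
  t = 10.0000: CF_t = 103.300000, DF = 0.708919, PV = 73.231313
Price P = sum_t PV_t = 98.336679
Macaulay numerator sum_t t * PV_t:
  t * PV_t at t = 1.0000: 3.188406
  t * PV_t at t = 2.0000: 6.161171
  t * PV_t at t = 3.0000: 8.929233
  t * PV_t at t = 4.0000: 11.503037
  t * PV_t at t = 5.0000: 13.892557
  t * PV_t at t = 6.0000: 16.107313
  t * PV_t at t = 7.0000: 18.156391
  t * PV_t at t = 8.0000: 20.048465
  t * PV_t at t = 9.0000: 21.791810
  t * PV_t at t = 10.0000: 732.313135
Macaulay duration D = (sum_t t * PV_t) / P = 852.091517 / 98.336679 = 8.665043


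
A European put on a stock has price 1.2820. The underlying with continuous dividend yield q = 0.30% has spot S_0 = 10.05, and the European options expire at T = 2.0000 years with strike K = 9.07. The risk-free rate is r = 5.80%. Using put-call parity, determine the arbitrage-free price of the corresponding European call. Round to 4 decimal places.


Put-call parity: C - P = S_0 * exp(-qT) - K * exp(-rT).
S_0 * exp(-qT) = 10.0500 * 0.99401796 = 9.98988054
K * exp(-rT) = 9.0700 * 0.89047522 = 8.07661028
C = P + S*exp(-qT) - K*exp(-rT)
C = 1.2820 + 9.98988054 - 8.07661028 = 3.1953

Answer: Call price = 3.1953


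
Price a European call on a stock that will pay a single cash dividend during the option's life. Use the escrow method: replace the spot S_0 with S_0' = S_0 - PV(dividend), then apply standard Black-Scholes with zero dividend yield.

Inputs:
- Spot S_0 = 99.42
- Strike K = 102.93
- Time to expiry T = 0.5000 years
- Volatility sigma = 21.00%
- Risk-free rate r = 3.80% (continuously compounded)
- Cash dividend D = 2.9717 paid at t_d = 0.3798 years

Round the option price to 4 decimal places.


Answer: Price = 3.8660

Derivation:
PV(D) = D * exp(-r * t_d) = 2.9717 * 0.98567125 = 2.92911925
S_0' = S_0 - PV(D) = 99.4200 - 2.92911925 = 96.49088075
d1 = (ln(S_0'/K) + (r + sigma^2/2)*T) / (sigma*sqrt(T)) = -0.23284448
d2 = d1 - sigma*sqrt(T) = -0.38133691
exp(-rT) = 0.98117936
N(d1) = 0.40794109; N(d2) = 0.35147664
C = S_0' * N(d1) - K * exp(-rT) * N(d2) = 96.49088075 * 0.40794109 - 102.9300 * 0.98117936 * 0.35147664 = 3.8660


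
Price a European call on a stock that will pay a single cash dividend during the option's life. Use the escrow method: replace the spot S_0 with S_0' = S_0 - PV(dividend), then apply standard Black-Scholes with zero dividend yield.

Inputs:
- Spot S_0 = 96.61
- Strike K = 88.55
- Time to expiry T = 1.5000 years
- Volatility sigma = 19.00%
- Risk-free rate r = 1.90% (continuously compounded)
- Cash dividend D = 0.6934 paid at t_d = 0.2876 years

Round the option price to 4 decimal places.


PV(D) = D * exp(-r * t_d) = 0.6934 * 0.99455050 = 0.68962132
S_0' = S_0 - PV(D) = 96.6100 - 0.68962132 = 95.92037868
d1 = (ln(S_0'/K) + (r + sigma^2/2)*T) / (sigma*sqrt(T)) = 0.58240312
d2 = d1 - sigma*sqrt(T) = 0.34970159
exp(-rT) = 0.97190229
N(d1) = 0.71985241; N(d2) = 0.63671867
C = S_0' * N(d1) - K * exp(-rT) * N(d2) = 95.92037868 * 0.71985241 - 88.5500 * 0.97190229 * 0.63671867 = 14.2513

Answer: Price = 14.2513


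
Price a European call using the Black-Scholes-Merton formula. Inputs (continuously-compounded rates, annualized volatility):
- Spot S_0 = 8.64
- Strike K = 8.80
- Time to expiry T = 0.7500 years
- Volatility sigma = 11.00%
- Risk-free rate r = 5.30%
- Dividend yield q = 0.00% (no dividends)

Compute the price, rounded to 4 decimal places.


Answer: Price = 0.4244

Derivation:
d1 = (ln(S/K) + (r - q + 0.5*sigma^2) * T) / (sigma * sqrt(T)) = 0.27228218
d2 = d1 - sigma * sqrt(T) = 0.17701939
exp(-rT) = 0.96102967; exp(-qT) = 1.00000000
C = S_0 * exp(-qT) * N(d1) - K * exp(-rT) * N(d2)
N(d1) = 0.60729747; N(d2) = 0.57025342
C = 8.6400 * 1.00000000 * 0.60729747 - 8.8000 * 0.96102967 * 0.57025342 = 0.4244


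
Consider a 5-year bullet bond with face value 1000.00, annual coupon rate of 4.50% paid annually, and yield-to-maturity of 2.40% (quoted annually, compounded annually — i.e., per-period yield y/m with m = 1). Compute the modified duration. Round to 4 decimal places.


Answer: Modified duration = 4.5010

Derivation:
Coupon per period c = face * coupon_rate / m = 45.000000
Periods per year m = 1; per-period yield y/m = 0.024000
Number of cashflows N = 5
Cashflows (t years, CF_t, discount factor 1/(1+y/m)^(m*t), PV):
  t = 1.0000: CF_t = 45.000000, DF = 0.976562, PV = 43.945312
  t = 2.0000: CF_t = 45.000000, DF = 0.953674, PV = 42.915344
  t = 3.0000: CF_t = 45.000000, DF = 0.931323, PV = 41.909516
  t = 4.0000: CF_t = 45.000000, DF = 0.909495, PV = 40.927262
  t = 5.0000: CF_t = 1045.000000, DF = 0.888178, PV = 928.146449
Price P = sum_t PV_t = 1097.843883
First compute Macaulay numerator sum_t t * PV_t:
  t * PV_t at t = 1.0000: 43.945312
  t * PV_t at t = 2.0000: 85.830688
  t * PV_t at t = 3.0000: 125.728548
  t * PV_t at t = 4.0000: 163.709046
  t * PV_t at t = 5.0000: 4640.732243
Macaulay duration D = 5059.945838 / 1097.843883 = 4.608985
Modified duration = D / (1 + y/m) = 4.608985 / (1 + 0.024000) = 4.500962


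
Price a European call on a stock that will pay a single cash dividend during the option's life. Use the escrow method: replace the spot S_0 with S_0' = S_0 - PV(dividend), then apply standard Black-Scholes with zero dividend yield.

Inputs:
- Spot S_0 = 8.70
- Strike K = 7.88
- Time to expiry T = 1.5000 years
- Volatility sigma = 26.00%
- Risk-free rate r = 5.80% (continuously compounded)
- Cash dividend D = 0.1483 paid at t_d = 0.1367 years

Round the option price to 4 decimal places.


Answer: Price = 1.7983

Derivation:
PV(D) = D * exp(-r * t_d) = 0.1483 * 0.99210275 = 0.14712884
S_0' = S_0 - PV(D) = 8.7000 - 0.14712884 = 8.55287116
d1 = (ln(S_0'/K) + (r + sigma^2/2)*T) / (sigma*sqrt(T)) = 0.68974846
d2 = d1 - sigma*sqrt(T) = 0.37131479
exp(-rT) = 0.91667710
N(d1) = 0.75482381; N(d2) = 0.64479846
C = S_0' * N(d1) - K * exp(-rT) * N(d2) = 8.55287116 * 0.75482381 - 7.8800 * 0.91667710 * 0.64479846 = 1.7983
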